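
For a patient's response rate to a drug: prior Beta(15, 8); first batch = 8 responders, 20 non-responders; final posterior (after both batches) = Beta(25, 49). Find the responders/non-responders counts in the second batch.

Because Beta–binomial updating is additive in the counts, the combined data contributed (α_post−α_prior, β_post−β_prior) successes and failures.
Total across both batches: 25−15=10 responders, 49−8=41 non-responders.
Subtract the first batch: 10−8=2 responders and 41−20=21 non-responders.

2 responders and 21 non-responders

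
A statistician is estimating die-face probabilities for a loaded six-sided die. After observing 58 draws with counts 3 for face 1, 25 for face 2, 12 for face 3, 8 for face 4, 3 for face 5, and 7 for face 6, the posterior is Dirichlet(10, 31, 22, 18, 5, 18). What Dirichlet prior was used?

For a Dirichlet(α) prior with multinomial counts c, the posterior is Dirichlet(α + c) componentwise.
Subtract each count from the matching posterior parameter: 10−3=7, 31−25=6, 22−12=10, 18−8=10, 5−3=2, 18−7=11.

Dirichlet(7, 6, 10, 10, 2, 11)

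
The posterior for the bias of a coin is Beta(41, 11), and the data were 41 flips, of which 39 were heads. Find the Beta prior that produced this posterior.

A Beta(a, b) prior with s successes and f failures in binomial data gives a Beta(a+s, b+f) posterior.
Subtract the data counts: 41−39=2, 11−2=9.

Beta(2, 9)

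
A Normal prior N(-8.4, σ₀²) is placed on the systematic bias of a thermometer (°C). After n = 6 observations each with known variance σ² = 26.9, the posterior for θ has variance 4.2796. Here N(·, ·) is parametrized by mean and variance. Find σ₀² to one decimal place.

σ₀² = 94.2

For the Normal–Normal model with known σ², precisions add: τ_n = τ₀ + n/σ².
So 1/σ₀² = 1/4.2796 − 6/26.9 = 0.233667 − 0.223048 = 0.010619.
Hence σ₀² = 1/0.010619 ≈ 94.2.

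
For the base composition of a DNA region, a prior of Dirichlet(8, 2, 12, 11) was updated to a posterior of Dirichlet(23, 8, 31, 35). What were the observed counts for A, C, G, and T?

counts (15, 6, 19, 24)

For a Dirichlet(α) prior with multinomial counts c, the posterior is Dirichlet(α + c) componentwise.
Counts are posterior − prior componentwise: 23−8=15, 8−2=6, 31−12=19, 35−11=24.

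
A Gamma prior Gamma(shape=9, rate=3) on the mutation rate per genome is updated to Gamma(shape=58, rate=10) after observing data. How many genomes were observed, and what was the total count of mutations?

A Gamma(α, β) prior (rate parametrization) on a Poisson rate with n observations summing to S gives posterior Gamma(α+S, β+n).
Matching: Σxᵢ = 58 − 9 = 49 and n = 10 − 3 = 7.

n = 7 genomes with total 49 mutations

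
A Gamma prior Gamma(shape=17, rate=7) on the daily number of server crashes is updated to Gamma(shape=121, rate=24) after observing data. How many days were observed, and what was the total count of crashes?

Gamma–Poisson conjugacy: posterior shape = α + Σxᵢ, posterior rate = β + n.
Matching: Σxᵢ = 121 − 17 = 104 and n = 24 − 7 = 17.

n = 17 days with total 104 crashes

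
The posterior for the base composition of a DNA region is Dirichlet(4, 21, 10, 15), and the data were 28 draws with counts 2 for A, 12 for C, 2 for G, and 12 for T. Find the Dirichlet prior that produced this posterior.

Dirichlet(2, 9, 8, 3)

For a Dirichlet(α) prior with multinomial counts c, the posterior is Dirichlet(α + c) componentwise.
Subtract each count from the matching posterior parameter: 4−2=2, 21−12=9, 10−2=8, 15−12=3.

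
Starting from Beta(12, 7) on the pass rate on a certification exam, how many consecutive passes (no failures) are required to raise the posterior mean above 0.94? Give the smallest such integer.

k = 98

After k passes and 0 failures the posterior is Beta(12+k, 7), with mean (12+k)/(12+7+k).
Set (12+k)/(19+k) > 0.94 and solve: k > (0.94·19 − 12)/(1 − 0.94) = 97.667.
The smallest integer exceeding 97.667 is 98, and checking k=98: (110)/(117) = 0.9402 > 0.94.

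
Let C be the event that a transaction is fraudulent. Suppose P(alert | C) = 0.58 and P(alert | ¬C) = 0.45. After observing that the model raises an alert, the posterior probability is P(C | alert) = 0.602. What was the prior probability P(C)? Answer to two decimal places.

In odds form, posterior odds = prior odds × likelihood ratio, so prior odds = posterior odds ÷ LR.
Posterior odds = 0.602/(1−0.602) = 1.5126. LR = 0.58/0.45 = 1.2889.
Prior odds = 1.5126/1.2889 = 1.1736, so P(C) = 1.1736/(1+1.1736) ≈ 0.54.

P(C) = 0.54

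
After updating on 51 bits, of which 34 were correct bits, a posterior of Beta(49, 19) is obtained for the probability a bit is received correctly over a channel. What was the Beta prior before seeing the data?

Beta(15, 2)

A Beta(a, b) prior with s successes and f failures in binomial data gives a Beta(a+s, b+f) posterior.
So a = 49 − 34 = 15 and b = 19 − 17 = 2.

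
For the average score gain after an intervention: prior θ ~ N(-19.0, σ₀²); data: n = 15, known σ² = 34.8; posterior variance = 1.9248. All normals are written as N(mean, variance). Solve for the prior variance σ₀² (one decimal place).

σ₀² = 11.3

For the Normal–Normal model with known σ², precisions add: τ_n = τ₀ + n/σ².
So 1/σ₀² = 1/1.9248 − 15/34.8 = 0.519534 − 0.431034 = 0.088500.
Hence σ₀² = 1/0.088500 ≈ 11.3.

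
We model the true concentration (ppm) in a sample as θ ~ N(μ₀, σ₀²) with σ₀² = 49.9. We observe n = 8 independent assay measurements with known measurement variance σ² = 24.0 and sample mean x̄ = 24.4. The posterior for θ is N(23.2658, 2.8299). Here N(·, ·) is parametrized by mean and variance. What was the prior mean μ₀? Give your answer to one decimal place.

μ₀ = 4.4

The posterior mean is a precision-weighted average: μ_n = (τ₀μ₀ + τ_data·x̄)/(τ₀+τ_data), with τ₀=1/σ₀² and τ_data=n/σ².
Here τ₀ = 1/49.9 = 0.020040 and τ_data = 8/24.0 = 0.333333, so τ_n = 0.353373.
Rearranging for μ₀: μ₀ = (μ_n·τ_n − τ_data·x̄)/τ₀ = (23.2658·0.353373 − 0.333333·24.4) / 0.020040 = 0.088180/0.020040 ≈ 4.4.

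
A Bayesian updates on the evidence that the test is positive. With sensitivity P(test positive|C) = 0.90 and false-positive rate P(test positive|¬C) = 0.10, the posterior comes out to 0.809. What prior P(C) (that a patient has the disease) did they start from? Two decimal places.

In odds form, posterior odds = prior odds × likelihood ratio, so prior odds = posterior odds ÷ LR.
Posterior odds = 0.809/(1−0.809) = 4.2356. LR = 0.90/0.10 = 9.0000.
Prior odds = 4.2356/9.0000 = 0.4706, so P(C) = 0.4706/(1+0.4706) ≈ 0.32.

P(C) = 0.32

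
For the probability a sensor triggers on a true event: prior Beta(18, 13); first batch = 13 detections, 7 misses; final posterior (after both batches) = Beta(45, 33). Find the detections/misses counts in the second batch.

Because Beta–binomial updating is additive in the counts, the combined data contributed (α_post−α_prior, β_post−β_prior) successes and failures.
Total across both batches: 45−18=27 detections, 33−13=20 misses.
Subtract the first batch: 27−13=14 detections and 20−7=13 misses.

14 detections and 13 misses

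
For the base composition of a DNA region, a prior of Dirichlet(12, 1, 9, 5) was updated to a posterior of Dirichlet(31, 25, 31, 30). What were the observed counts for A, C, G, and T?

counts (19, 24, 22, 25)

For a Dirichlet(α) prior with multinomial counts c, the posterior is Dirichlet(α + c) componentwise.
Counts are posterior − prior componentwise: 31−12=19, 25−1=24, 31−9=22, 30−5=25.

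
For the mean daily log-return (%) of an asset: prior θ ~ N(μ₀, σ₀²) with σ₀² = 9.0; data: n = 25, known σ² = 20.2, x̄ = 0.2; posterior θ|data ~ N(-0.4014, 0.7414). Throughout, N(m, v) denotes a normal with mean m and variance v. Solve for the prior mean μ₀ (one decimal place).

μ₀ = -7.1

The posterior mean is a precision-weighted average: μ_n = (τ₀μ₀ + τ_data·x̄)/(τ₀+τ_data), with τ₀=1/σ₀² and τ_data=n/σ².
Here τ₀ = 1/9.0 = 0.111111 and τ_data = 25/20.2 = 1.237624, so τ_n = 1.348735.
Rearranging for μ₀: μ₀ = (μ_n·τ_n − τ_data·x̄)/τ₀ = (-0.4014·1.348735 − 1.237624·0.2) / 0.111111 = -0.788907/0.111111 ≈ -7.1.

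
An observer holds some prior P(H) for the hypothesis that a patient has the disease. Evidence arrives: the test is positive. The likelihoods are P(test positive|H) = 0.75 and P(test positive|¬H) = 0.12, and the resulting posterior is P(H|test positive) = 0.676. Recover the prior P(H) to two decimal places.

Bayes' rule in odds form gives O(H|E) = O(H)·[P(E|H)/P(E|¬H)], hence O(H) = O(H|E)/LR.
Posterior odds = 0.676/(1−0.676) = 2.0864. LR = 0.75/0.12 = 6.2500.
Prior odds = 2.0864/6.2500 = 0.3338, so P(H) = 0.3338/(1+0.3338) ≈ 0.25.

P(H) = 0.25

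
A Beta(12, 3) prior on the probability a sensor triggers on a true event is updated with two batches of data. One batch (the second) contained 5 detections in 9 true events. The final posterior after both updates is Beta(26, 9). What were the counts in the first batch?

9 detections and 2 misses

Sequential conjugate updates are equivalent to a single update on the pooled data, so total successes = posterior α − prior α and total failures = posterior β − prior β.
Total across both batches: 26−12=14 detections, 9−3=6 misses.
Subtract the second batch: 14−5=9 detections and 6−4=2 misses.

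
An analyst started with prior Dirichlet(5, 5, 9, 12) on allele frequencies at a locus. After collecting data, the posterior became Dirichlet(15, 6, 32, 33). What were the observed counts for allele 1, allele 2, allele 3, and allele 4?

counts (10, 1, 23, 21)

For a Dirichlet(α) prior with multinomial counts c, the posterior is Dirichlet(α + c) componentwise.
Counts are posterior − prior componentwise: 15−5=10, 6−5=1, 32−9=23, 33−12=21.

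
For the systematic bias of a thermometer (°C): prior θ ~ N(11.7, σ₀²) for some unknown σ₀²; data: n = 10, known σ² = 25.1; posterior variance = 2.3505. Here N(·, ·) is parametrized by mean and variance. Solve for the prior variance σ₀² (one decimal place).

Posterior precision equals prior precision plus data precision: 1/σ_n² = 1/σ₀² + n/σ².
So 1/σ₀² = 1/2.3505 − 10/25.1 = 0.425441 − 0.398406 = 0.027035.
Hence σ₀² = 1/0.027035 ≈ 37.0.

σ₀² = 37.0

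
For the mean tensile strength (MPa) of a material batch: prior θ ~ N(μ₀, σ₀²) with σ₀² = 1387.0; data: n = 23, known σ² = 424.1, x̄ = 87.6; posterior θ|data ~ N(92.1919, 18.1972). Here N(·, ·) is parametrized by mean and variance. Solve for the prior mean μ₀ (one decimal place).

μ₀ = 437.6

With known observation variance, the Normal–Normal posterior has precision τ_n = τ₀ + n/σ² and mean μ_n = (τ₀μ₀ + (n/σ²)x̄)/τ_n.
Here τ₀ = 1/1387.0 = 0.000721 and τ_data = 23/424.1 = 0.054232, so τ_n = 0.054953.
Rearranging for μ₀: μ₀ = (μ_n·τ_n − τ_data·x̄)/τ₀ = (92.1919·0.054953 − 0.054232·87.6) / 0.000721 = 0.315498/0.000721 ≈ 437.6.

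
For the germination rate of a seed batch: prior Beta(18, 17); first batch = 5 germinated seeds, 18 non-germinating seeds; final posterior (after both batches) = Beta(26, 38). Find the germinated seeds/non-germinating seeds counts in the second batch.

3 germinated seeds and 3 non-germinating seeds

Because Beta–binomial updating is additive in the counts, the combined data contributed (α_post−α_prior, β_post−β_prior) successes and failures.
Total across both batches: 26−18=8 germinated seeds, 38−17=21 non-germinating seeds.
Subtract the first batch: 8−5=3 germinated seeds and 21−18=3 non-germinating seeds.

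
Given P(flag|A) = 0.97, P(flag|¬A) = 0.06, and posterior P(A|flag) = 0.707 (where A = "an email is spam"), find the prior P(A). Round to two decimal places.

P(A) = 0.13

In odds form, posterior odds = prior odds × likelihood ratio, so prior odds = posterior odds ÷ LR.
Posterior odds = 0.707/(1−0.707) = 2.4130. LR = 0.97/0.06 = 16.1667.
Prior odds = 2.4130/16.1667 = 0.1493, so P(A) = 0.1493/(1+0.1493) ≈ 0.13.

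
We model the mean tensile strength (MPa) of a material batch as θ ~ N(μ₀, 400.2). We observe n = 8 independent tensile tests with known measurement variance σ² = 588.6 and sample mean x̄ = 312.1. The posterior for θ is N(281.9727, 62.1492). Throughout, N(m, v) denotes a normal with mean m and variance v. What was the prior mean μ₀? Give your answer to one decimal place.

μ₀ = 118.1

With known observation variance, the Normal–Normal posterior has precision τ_n = τ₀ + n/σ² and mean μ_n = (τ₀μ₀ + (n/σ²)x̄)/τ_n.
Here τ₀ = 1/400.2 = 0.002499 and τ_data = 8/588.6 = 0.013592, so τ_n = 0.016091.
Rearranging for μ₀: μ₀ = (μ_n·τ_n − τ_data·x̄)/τ₀ = (281.9727·0.016091 − 0.013592·312.1) / 0.002499 = 0.295160/0.002499 ≈ 118.1.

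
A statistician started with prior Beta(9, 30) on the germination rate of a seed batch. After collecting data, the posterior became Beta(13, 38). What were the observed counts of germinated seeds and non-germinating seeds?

A Beta(a, b) prior with s successes and f failures in binomial data gives a Beta(a+s, b+f) posterior.
So s = 13 − 9 = 4 and f = 38 − 30 = 8.

4 germinated seeds and 8 non-germinating seeds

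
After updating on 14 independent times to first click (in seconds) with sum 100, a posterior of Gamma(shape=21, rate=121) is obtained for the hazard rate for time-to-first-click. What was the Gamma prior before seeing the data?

Gamma(shape=7, rate=21)

For an exponential likelihood with a Gamma(α, β) prior on the rate, n observations with total T give posterior Gamma(α+n, β+T).
So α = 21 − 14 = 7 and β = 121 − 100 = 21.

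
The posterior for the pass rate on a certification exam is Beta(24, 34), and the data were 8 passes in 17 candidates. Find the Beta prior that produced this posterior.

Beta(16, 25)

A Beta(a, b) prior with s successes and f failures in binomial data gives a Beta(a+s, b+f) posterior.
So a = 24 − 8 = 16 and b = 34 − 9 = 25.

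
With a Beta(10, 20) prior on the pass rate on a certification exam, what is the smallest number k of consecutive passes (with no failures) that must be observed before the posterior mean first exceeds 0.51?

After k passes and 0 failures the posterior is Beta(10+k, 20), with mean (10+k)/(10+20+k).
Set (10+k)/(30+k) > 0.51 and solve: k > (0.51·30 − 10)/(1 − 0.51) = 10.816.
The smallest integer exceeding 10.816 is 11, and checking k=11: (21)/(41) = 0.5122 > 0.51.

k = 11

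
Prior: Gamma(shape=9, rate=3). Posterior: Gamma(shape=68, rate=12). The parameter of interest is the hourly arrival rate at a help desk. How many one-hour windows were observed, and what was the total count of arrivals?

A Gamma(α, β) prior (rate parametrization) on a Poisson rate with n observations summing to S gives posterior Gamma(α+S, β+n).
Matching: Σxᵢ = 68 − 9 = 59 and n = 12 − 3 = 9.

n = 9 one-hour windows with total 59 arrivals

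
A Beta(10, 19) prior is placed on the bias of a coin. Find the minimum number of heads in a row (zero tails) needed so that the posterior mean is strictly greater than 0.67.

k = 29

After k heads and 0 tails the posterior is Beta(10+k, 19), with mean (10+k)/(10+19+k).
Set (10+k)/(29+k) > 0.67 and solve: k > (0.67·29 − 10)/(1 − 0.67) = 28.576.
The smallest integer exceeding 28.576 is 29.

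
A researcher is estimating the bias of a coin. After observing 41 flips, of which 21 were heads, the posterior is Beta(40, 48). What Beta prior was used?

Beta(19, 28)

A Beta(a, b) prior with s successes and f failures in binomial data gives a Beta(a+s, b+f) posterior.
So a = 40 − 21 = 19 and b = 48 − 20 = 28.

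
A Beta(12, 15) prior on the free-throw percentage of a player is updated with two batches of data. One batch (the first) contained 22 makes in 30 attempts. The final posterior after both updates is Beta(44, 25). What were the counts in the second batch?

Sequential conjugate updates are equivalent to a single update on the pooled data, so total successes = posterior α − prior α and total failures = posterior β − prior β.
Total across both batches: 44−12=32 makes, 25−15=10 misses.
Subtract the first batch: 32−22=10 makes and 10−8=2 misses.

10 makes and 2 misses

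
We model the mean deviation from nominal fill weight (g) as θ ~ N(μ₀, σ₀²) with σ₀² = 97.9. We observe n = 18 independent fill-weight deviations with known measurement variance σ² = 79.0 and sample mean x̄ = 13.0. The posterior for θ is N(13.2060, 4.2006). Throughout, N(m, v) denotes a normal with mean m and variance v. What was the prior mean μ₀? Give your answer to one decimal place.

μ₀ = 17.8

The posterior mean is a precision-weighted average: μ_n = (τ₀μ₀ + τ_data·x̄)/(τ₀+τ_data), with τ₀=1/σ₀² and τ_data=n/σ².
Here τ₀ = 1/97.9 = 0.010215 and τ_data = 18/79.0 = 0.227848, so τ_n = 0.238063.
Rearranging for μ₀: μ₀ = (μ_n·τ_n − τ_data·x̄)/τ₀ = (13.2060·0.238063 − 0.227848·13.0) / 0.010215 = 0.181836/0.010215 ≈ 17.8.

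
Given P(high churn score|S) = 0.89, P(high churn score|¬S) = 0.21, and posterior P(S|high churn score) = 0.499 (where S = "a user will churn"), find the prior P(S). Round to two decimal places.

P(S) = 0.19

Bayes' rule in odds form gives O(S|E) = O(S)·[P(E|S)/P(E|¬S)], hence O(S) = O(S|E)/LR.
Posterior odds = 0.499/(1−0.499) = 0.9960. LR = 0.89/0.21 = 4.2381.
Prior odds = 0.9960/4.2381 = 0.2350, so P(S) = 0.2350/(1+0.2350) ≈ 0.19.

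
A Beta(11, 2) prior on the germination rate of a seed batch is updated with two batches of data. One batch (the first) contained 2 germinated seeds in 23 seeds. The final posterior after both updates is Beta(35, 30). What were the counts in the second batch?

Because Beta–binomial updating is additive in the counts, the combined data contributed (α_post−α_prior, β_post−β_prior) successes and failures.
Total across both batches: 35−11=24 germinated seeds, 30−2=28 non-germinating seeds.
Subtract the first batch: 24−2=22 germinated seeds and 28−21=7 non-germinating seeds.

22 germinated seeds and 7 non-germinating seeds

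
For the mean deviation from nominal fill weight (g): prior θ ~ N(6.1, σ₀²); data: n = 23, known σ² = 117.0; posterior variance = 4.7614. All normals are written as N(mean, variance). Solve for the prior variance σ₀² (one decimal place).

σ₀² = 74.4

For the Normal–Normal model with known σ², precisions add: τ_n = τ₀ + n/σ².
So 1/σ₀² = 1/4.7614 − 23/117.0 = 0.210022 − 0.196581 = 0.013441.
Hence σ₀² = 1/0.013441 ≈ 74.4.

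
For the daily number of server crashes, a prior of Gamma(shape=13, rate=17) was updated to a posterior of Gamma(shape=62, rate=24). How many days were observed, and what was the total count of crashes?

n = 7 days with total 49 crashes

Gamma–Poisson conjugacy: posterior shape = α + Σxᵢ, posterior rate = β + n.
Matching: Σxᵢ = 62 − 13 = 49 and n = 24 − 17 = 7.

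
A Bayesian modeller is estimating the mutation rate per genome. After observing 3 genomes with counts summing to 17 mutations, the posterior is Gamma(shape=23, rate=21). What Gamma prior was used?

Gamma(shape=6, rate=18)

A Gamma(α, β) prior (rate parametrization) on a Poisson rate with n observations summing to S gives posterior Gamma(α+S, β+n).
So α = 23 − 17 = 6 and β = 21 − 3 = 18.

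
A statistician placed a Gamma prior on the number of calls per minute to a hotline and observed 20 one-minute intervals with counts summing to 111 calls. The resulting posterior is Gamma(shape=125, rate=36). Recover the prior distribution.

Gamma–Poisson conjugacy: posterior shape = α + Σxᵢ, posterior rate = β + n.
So α = 125 − 111 = 14 and β = 36 − 20 = 16.

Gamma(shape=14, rate=16)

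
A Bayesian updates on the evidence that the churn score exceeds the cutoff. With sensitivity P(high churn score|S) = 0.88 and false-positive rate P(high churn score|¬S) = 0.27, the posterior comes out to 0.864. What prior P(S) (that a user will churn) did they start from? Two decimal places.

In odds form, posterior odds = prior odds × likelihood ratio, so prior odds = posterior odds ÷ LR.
Posterior odds = 0.864/(1−0.864) = 6.3529. LR = 0.88/0.27 = 3.2593.
Prior odds = 6.3529/3.2593 = 1.9492, so P(S) = 1.9492/(1+1.9492) ≈ 0.66.

P(S) = 0.66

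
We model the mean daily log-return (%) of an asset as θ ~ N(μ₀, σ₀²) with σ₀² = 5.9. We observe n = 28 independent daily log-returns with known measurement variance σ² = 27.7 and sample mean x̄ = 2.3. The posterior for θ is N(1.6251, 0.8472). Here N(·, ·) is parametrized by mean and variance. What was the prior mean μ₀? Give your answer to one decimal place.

The posterior mean is a precision-weighted average: μ_n = (τ₀μ₀ + τ_data·x̄)/(τ₀+τ_data), with τ₀=1/σ₀² and τ_data=n/σ².
Here τ₀ = 1/5.9 = 0.169492 and τ_data = 28/27.7 = 1.010830, so τ_n = 1.180322.
Rearranging for μ₀: μ₀ = (μ_n·τ_n − τ_data·x̄)/τ₀ = (1.6251·1.180322 − 1.010830·2.3) / 0.169492 = -0.406768/0.169492 ≈ -2.4.

μ₀ = -2.4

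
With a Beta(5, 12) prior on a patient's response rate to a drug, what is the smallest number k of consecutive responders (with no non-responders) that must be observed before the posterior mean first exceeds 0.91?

After k responders and 0 non-responders the posterior is Beta(5+k, 12), with mean (5+k)/(5+12+k).
Set (5+k)/(17+k) > 0.91 and solve: k > (0.91·17 − 5)/(1 − 0.91) = 116.333.
The smallest integer exceeding 116.333 is 117.

k = 117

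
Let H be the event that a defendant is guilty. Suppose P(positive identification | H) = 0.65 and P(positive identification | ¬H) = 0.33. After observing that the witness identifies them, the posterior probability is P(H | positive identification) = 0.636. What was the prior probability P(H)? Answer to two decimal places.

P(H) = 0.47

Bayes' rule in odds form gives O(H|E) = O(H)·[P(E|H)/P(E|¬H)], hence O(H) = O(H|E)/LR.
Posterior odds = 0.636/(1−0.636) = 1.7473. LR = 0.65/0.33 = 1.9697.
Prior odds = 1.7473/1.9697 = 0.8871, so P(H) = 0.8871/(1+0.8871) ≈ 0.47.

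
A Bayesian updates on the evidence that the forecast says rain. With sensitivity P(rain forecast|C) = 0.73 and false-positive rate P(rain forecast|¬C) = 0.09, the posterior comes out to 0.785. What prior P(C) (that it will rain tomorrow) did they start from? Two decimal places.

In odds form, posterior odds = prior odds × likelihood ratio, so prior odds = posterior odds ÷ LR.
Posterior odds = 0.785/(1−0.785) = 3.6512. LR = 0.73/0.09 = 8.1111.
Prior odds = 3.6512/8.1111 = 0.4501, so P(C) = 0.4501/(1+0.4501) ≈ 0.31.

P(C) = 0.31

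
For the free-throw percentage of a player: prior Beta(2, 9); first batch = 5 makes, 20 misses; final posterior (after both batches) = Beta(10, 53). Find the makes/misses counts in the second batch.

3 makes and 24 misses

Because Beta–binomial updating is additive in the counts, the combined data contributed (α_post−α_prior, β_post−β_prior) successes and failures.
Total across both batches: 10−2=8 makes, 53−9=44 misses.
Subtract the first batch: 8−5=3 makes and 44−20=24 misses.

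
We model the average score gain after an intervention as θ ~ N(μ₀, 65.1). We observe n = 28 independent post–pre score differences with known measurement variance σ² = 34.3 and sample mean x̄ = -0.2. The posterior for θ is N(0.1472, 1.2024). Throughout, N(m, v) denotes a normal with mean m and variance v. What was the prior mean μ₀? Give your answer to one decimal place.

The posterior mean is a precision-weighted average: μ_n = (τ₀μ₀ + τ_data·x̄)/(τ₀+τ_data), with τ₀=1/σ₀² and τ_data=n/σ².
Here τ₀ = 1/65.1 = 0.015361 and τ_data = 28/34.3 = 0.816327, so τ_n = 0.831688.
Rearranging for μ₀: μ₀ = (μ_n·τ_n − τ_data·x̄)/τ₀ = (0.1472·0.831688 − 0.816327·-0.2) / 0.015361 = 0.285690/0.015361 ≈ 18.6.

μ₀ = 18.6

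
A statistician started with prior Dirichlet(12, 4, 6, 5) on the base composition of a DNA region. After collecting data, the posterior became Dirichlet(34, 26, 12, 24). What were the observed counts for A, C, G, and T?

For a Dirichlet(α) prior with multinomial counts c, the posterior is Dirichlet(α + c) componentwise.
Counts are posterior − prior componentwise: 34−12=22, 26−4=22, 12−6=6, 24−5=19.

counts (22, 22, 6, 19)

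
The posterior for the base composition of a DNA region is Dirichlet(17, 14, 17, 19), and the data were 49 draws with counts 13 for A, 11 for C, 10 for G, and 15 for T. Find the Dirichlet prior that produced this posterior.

For a Dirichlet(α) prior with multinomial counts c, the posterior is Dirichlet(α + c) componentwise.
Subtract each count from the matching posterior parameter: 17−13=4, 14−11=3, 17−10=7, 19−15=4.

Dirichlet(4, 3, 7, 4)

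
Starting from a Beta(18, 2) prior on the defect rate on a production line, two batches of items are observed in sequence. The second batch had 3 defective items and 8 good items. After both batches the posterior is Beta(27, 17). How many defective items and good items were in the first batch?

Sequential conjugate updates are equivalent to a single update on the pooled data, so total successes = posterior α − prior α and total failures = posterior β − prior β.
Total across both batches: 27−18=9 defective items, 17−2=15 good items.
Subtract the second batch: 9−3=6 defective items and 15−8=7 good items.

6 defective items and 7 good items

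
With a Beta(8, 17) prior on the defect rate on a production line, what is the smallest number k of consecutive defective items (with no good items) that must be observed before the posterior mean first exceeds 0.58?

k = 16

After k defective items and 0 good items the posterior is Beta(8+k, 17), with mean (8+k)/(8+17+k).
Set (8+k)/(25+k) > 0.58 and solve: k > (0.58·25 − 8)/(1 − 0.58) = 15.476.
The smallest integer exceeding 15.476 is 16.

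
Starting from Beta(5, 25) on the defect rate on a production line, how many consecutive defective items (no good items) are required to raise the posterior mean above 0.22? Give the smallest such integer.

k = 3

After k defective items and 0 good items the posterior is Beta(5+k, 25), with mean (5+k)/(5+25+k).
Set (5+k)/(30+k) > 0.22 and solve: k > (0.22·30 − 5)/(1 − 0.22) = 2.051.
The smallest integer exceeding 2.051 is 3.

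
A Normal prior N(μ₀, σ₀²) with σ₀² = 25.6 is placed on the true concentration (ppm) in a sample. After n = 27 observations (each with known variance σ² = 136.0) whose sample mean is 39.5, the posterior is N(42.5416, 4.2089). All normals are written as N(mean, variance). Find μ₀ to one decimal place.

The posterior mean is a precision-weighted average: μ_n = (τ₀μ₀ + τ_data·x̄)/(τ₀+τ_data), with τ₀=1/σ₀² and τ_data=n/σ².
Here τ₀ = 1/25.6 = 0.039062 and τ_data = 27/136.0 = 0.198529, so τ_n = 0.237591.
Rearranging for μ₀: μ₀ = (μ_n·τ_n − τ_data·x̄)/τ₀ = (42.5416·0.237591 − 0.198529·39.5) / 0.039062 = 2.265606/0.039062 ≈ 58.0.

μ₀ = 58.0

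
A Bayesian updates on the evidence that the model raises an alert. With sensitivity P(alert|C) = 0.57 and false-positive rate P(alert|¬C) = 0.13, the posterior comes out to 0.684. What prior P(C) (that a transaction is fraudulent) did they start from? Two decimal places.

P(C) = 0.33

In odds form, posterior odds = prior odds × likelihood ratio, so prior odds = posterior odds ÷ LR.
Posterior odds = 0.684/(1−0.684) = 2.1646. LR = 0.57/0.13 = 4.3846.
Prior odds = 2.1646/4.3846 = 0.4937, so P(C) = 0.4937/(1+0.4937) ≈ 0.33.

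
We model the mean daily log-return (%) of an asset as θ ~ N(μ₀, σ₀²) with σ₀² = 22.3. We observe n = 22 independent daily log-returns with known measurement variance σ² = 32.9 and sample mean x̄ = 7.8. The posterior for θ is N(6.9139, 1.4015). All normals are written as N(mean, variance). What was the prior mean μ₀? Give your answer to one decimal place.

μ₀ = -6.3

The posterior mean is a precision-weighted average: μ_n = (τ₀μ₀ + τ_data·x̄)/(τ₀+τ_data), with τ₀=1/σ₀² and τ_data=n/σ².
Here τ₀ = 1/22.3 = 0.044843 and τ_data = 22/32.9 = 0.668693, so τ_n = 0.713536.
Rearranging for μ₀: μ₀ = (μ_n·τ_n − τ_data·x̄)/τ₀ = (6.9139·0.713536 − 0.668693·7.8) / 0.044843 = -0.282489/0.044843 ≈ -6.3.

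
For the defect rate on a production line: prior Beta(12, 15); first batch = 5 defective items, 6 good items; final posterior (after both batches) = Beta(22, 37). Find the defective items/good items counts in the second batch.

Sequential conjugate updates are equivalent to a single update on the pooled data, so total successes = posterior α − prior α and total failures = posterior β − prior β.
Total across both batches: 22−12=10 defective items, 37−15=22 good items.
Subtract the first batch: 10−5=5 defective items and 22−6=16 good items.

5 defective items and 16 good items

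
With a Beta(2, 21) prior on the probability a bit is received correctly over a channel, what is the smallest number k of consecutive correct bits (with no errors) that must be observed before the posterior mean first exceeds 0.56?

k = 25

After k correct bits and 0 errors the posterior is Beta(2+k, 21), with mean (2+k)/(2+21+k).
Set (2+k)/(23+k) > 0.56 and solve: k > (0.56·23 − 2)/(1 − 0.56) = 24.727.
The smallest integer exceeding 24.727 is 25, and checking k=25: (27)/(48) = 0.5625 > 0.56.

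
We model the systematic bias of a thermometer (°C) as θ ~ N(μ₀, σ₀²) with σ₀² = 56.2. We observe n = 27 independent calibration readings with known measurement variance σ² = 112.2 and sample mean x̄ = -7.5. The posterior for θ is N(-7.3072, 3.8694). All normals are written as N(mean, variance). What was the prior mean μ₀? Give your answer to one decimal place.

The posterior mean is a precision-weighted average: μ_n = (τ₀μ₀ + τ_data·x̄)/(τ₀+τ_data), with τ₀=1/σ₀² and τ_data=n/σ².
Here τ₀ = 1/56.2 = 0.017794 and τ_data = 27/112.2 = 0.240642, so τ_n = 0.258436.
Rearranging for μ₀: μ₀ = (μ_n·τ_n − τ_data·x̄)/τ₀ = (-7.3072·0.258436 − 0.240642·-7.5) / 0.017794 = -0.083629/0.017794 ≈ -4.7.

μ₀ = -4.7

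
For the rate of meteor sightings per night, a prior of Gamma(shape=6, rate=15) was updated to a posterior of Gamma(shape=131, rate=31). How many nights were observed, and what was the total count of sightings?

Gamma–Poisson conjugacy: posterior shape = α + Σxᵢ, posterior rate = β + n.
Matching: Σxᵢ = 131 − 6 = 125 and n = 31 − 15 = 16.

n = 16 nights with total 125 sightings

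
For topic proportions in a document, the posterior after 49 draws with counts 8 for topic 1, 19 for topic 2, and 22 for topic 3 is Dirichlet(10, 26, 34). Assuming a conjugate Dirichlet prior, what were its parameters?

Dirichlet(2, 7, 12)

For a Dirichlet(α) prior with multinomial counts c, the posterior is Dirichlet(α + c) componentwise.
Subtract each count from the matching posterior parameter: 10−8=2, 26−19=7, 34−22=12.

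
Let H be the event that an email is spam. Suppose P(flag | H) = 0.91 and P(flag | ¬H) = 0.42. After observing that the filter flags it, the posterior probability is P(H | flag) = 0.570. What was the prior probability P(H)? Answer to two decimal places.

P(H) = 0.38

Bayes' rule in odds form gives O(H|E) = O(H)·[P(E|H)/P(E|¬H)], hence O(H) = O(H|E)/LR.
Posterior odds = 0.570/(1−0.570) = 1.3256. LR = 0.91/0.42 = 2.1667.
Prior odds = 1.3256/2.1667 = 0.6118, so P(H) = 0.6118/(1+0.6118) ≈ 0.38.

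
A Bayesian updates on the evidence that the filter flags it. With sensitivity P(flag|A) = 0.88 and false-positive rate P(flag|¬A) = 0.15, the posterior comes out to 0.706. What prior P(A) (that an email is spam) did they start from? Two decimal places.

P(A) = 0.29

Bayes' rule in odds form gives O(A|E) = O(A)·[P(E|A)/P(E|¬A)], hence O(A) = O(A|E)/LR.
Posterior odds = 0.706/(1−0.706) = 2.4014. LR = 0.88/0.15 = 5.8667.
Prior odds = 2.4014/5.8667 = 0.4093, so P(A) = 0.4093/(1+0.4093) ≈ 0.29.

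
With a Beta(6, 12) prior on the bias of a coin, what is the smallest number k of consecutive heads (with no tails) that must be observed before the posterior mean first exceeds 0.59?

After k heads and 0 tails the posterior is Beta(6+k, 12), with mean (6+k)/(6+12+k).
Set (6+k)/(18+k) > 0.59 and solve: k > (0.59·18 − 6)/(1 − 0.59) = 11.268.
The smallest integer exceeding 11.268 is 12.

k = 12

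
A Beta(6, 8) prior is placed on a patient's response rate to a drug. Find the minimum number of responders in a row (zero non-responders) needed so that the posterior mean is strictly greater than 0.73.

k = 16

After k responders and 0 non-responders the posterior is Beta(6+k, 8), with mean (6+k)/(6+8+k).
Set (6+k)/(14+k) > 0.73 and solve: k > (0.73·14 − 6)/(1 − 0.73) = 15.630.
The smallest integer exceeding 15.630 is 16, and checking k=16: (22)/(30) = 0.7333 > 0.73.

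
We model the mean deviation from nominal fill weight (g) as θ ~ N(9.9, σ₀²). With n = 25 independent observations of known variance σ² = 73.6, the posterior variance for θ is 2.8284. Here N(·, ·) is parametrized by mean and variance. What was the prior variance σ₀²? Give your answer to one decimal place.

σ₀² = 72.0

Posterior precision equals prior precision plus data precision: 1/σ_n² = 1/σ₀² + n/σ².
So 1/σ₀² = 1/2.8284 − 25/73.6 = 0.353557 − 0.339674 = 0.013883.
Hence σ₀² = 1/0.013883 ≈ 72.0.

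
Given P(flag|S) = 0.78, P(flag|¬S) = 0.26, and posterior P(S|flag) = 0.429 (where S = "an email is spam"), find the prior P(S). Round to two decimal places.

Bayes' rule in odds form gives O(S|E) = O(S)·[P(E|S)/P(E|¬S)], hence O(S) = O(S|E)/LR.
Posterior odds = 0.429/(1−0.429) = 0.7513. LR = 0.78/0.26 = 3.0000.
Prior odds = 0.7513/3.0000 = 0.2504, so P(S) = 0.2504/(1+0.2504) ≈ 0.20.

P(S) = 0.20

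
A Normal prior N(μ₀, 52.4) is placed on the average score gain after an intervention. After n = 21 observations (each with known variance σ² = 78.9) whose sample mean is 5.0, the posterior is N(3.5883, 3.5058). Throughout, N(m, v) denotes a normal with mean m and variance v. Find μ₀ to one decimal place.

μ₀ = -16.1

With known observation variance, the Normal–Normal posterior has precision τ_n = τ₀ + n/σ² and mean μ_n = (τ₀μ₀ + (n/σ²)x̄)/τ_n.
Here τ₀ = 1/52.4 = 0.019084 and τ_data = 21/78.9 = 0.266160, so τ_n = 0.285244.
Rearranging for μ₀: μ₀ = (μ_n·τ_n − τ_data·x̄)/τ₀ = (3.5883·0.285244 − 0.266160·5.0) / 0.019084 = -0.307259/0.019084 ≈ -16.1.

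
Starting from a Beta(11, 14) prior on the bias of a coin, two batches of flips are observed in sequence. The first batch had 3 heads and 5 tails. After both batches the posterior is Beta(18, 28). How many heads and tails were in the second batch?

4 heads and 9 tails

Because Beta–binomial updating is additive in the counts, the combined data contributed (α_post−α_prior, β_post−β_prior) successes and failures.
Total across both batches: 18−11=7 heads, 28−14=14 tails.
Subtract the first batch: 7−3=4 heads and 14−5=9 tails.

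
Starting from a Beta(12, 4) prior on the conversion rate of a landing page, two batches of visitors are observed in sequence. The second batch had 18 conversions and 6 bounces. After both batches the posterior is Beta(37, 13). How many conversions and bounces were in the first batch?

Because Beta–binomial updating is additive in the counts, the combined data contributed (α_post−α_prior, β_post−β_prior) successes and failures.
Total across both batches: 37−12=25 conversions, 13−4=9 bounces.
Subtract the second batch: 25−18=7 conversions and 9−6=3 bounces.

7 conversions and 3 bounces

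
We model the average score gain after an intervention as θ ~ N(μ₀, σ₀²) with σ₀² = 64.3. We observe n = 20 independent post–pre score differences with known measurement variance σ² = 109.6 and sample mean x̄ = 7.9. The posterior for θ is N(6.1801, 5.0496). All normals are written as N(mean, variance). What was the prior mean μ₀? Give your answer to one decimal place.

μ₀ = -14.0

With known observation variance, the Normal–Normal posterior has precision τ_n = τ₀ + n/σ² and mean μ_n = (τ₀μ₀ + (n/σ²)x̄)/τ_n.
Here τ₀ = 1/64.3 = 0.015552 and τ_data = 20/109.6 = 0.182482, so τ_n = 0.198034.
Rearranging for μ₀: μ₀ = (μ_n·τ_n − τ_data·x̄)/τ₀ = (6.1801·0.198034 − 0.182482·7.9) / 0.015552 = -0.217738/0.015552 ≈ -14.0.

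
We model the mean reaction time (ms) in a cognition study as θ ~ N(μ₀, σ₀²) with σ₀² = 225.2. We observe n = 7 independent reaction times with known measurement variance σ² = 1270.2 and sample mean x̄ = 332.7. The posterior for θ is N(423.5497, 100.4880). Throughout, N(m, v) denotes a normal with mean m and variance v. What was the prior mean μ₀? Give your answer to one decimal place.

The posterior mean is a precision-weighted average: μ_n = (τ₀μ₀ + τ_data·x̄)/(τ₀+τ_data), with τ₀=1/σ₀² and τ_data=n/σ².
Here τ₀ = 1/225.2 = 0.004440 and τ_data = 7/1270.2 = 0.005511, so τ_n = 0.009951.
Rearranging for μ₀: μ₀ = (μ_n·τ_n − τ_data·x̄)/τ₀ = (423.5497·0.009951 − 0.005511·332.7) / 0.004440 = 2.381233/0.004440 ≈ 536.3.

μ₀ = 536.3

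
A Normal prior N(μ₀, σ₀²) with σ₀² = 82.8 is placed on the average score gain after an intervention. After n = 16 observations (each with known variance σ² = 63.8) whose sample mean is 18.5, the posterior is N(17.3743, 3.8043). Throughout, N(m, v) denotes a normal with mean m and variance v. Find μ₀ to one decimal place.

μ₀ = -6.0

With known observation variance, the Normal–Normal posterior has precision τ_n = τ₀ + n/σ² and mean μ_n = (τ₀μ₀ + (n/σ²)x̄)/τ_n.
Here τ₀ = 1/82.8 = 0.012077 and τ_data = 16/63.8 = 0.250784, so τ_n = 0.262861.
Rearranging for μ₀: μ₀ = (μ_n·τ_n − τ_data·x̄)/τ₀ = (17.3743·0.262861 − 0.250784·18.5) / 0.012077 = -0.072478/0.012077 ≈ -6.0.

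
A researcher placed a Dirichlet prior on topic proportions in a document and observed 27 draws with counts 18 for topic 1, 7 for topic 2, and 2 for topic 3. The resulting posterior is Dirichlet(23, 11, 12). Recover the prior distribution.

Dirichlet(5, 4, 10)

For a Dirichlet(α) prior with multinomial counts c, the posterior is Dirichlet(α + c) componentwise.
Subtract each count from the matching posterior parameter: 23−18=5, 11−7=4, 12−2=10.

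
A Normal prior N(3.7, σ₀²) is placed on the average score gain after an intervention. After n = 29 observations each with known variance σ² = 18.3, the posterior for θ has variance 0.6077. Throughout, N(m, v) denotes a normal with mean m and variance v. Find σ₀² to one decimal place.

Posterior precision equals prior precision plus data precision: 1/σ_n² = 1/σ₀² + n/σ².
So 1/σ₀² = 1/0.6077 − 29/18.3 = 1.645549 − 1.584699 = 0.060850.
Hence σ₀² = 1/0.060850 ≈ 16.4.

σ₀² = 16.4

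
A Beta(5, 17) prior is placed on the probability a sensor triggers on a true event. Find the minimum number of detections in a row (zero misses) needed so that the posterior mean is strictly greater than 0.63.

k = 24

After k detections and 0 misses the posterior is Beta(5+k, 17), with mean (5+k)/(5+17+k).
Set (5+k)/(22+k) > 0.63 and solve: k > (0.63·22 − 5)/(1 − 0.63) = 23.946.
The smallest integer exceeding 23.946 is 24.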